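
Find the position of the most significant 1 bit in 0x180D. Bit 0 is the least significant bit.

12

0x180D = 1100000001101
The topmost 1 is at position 12 (since 2^12 = 4096 ≤ 6157 < 8192).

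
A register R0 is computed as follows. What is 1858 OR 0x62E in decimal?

1858 = 11101000010
0x62E = 11000101110
 OR → 11101101110 = 1902

1902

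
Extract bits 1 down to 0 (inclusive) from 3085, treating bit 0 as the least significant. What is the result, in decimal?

v = 0110000001101
Shift right by 0: 0110000001101
Mask low 2 bits: 01 = 1

1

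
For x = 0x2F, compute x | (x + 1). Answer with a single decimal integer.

63

x = 101111 = 47
x + 1 = 110000
OR    = 111111 = 63
(x | (x + 1) sets the lowest cleared bit.)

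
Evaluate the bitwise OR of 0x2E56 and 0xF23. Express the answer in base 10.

0x2E56 = 10111001010110
0xF23 = 00111100100011
 OR → 10111101110111 = 12151

12151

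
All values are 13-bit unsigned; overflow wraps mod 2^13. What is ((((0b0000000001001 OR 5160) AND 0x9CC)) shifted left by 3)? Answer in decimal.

64

0b0000000001001 = 0000000001001
5160 = 1010000101000
→ OR → 1010000101001 = 5161
0x9CC = 0100111001100
→ AND → 0000000001000 = 8
→ shifted left by 3 (mod 2^13) → 0000001000000 = 64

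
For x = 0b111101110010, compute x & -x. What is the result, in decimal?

x = 111101110010 = 3954
-x (two's complement) = …000010001110
AND   = 000000000010 = 2
(x & -x isolates the lowest set bit of x.)

2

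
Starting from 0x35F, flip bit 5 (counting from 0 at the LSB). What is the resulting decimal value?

895

x = 01101011111
bit 5 is currently 0; toggle it via x ^ (1 << 5) = x ^ 32
→ 01101111111 = 895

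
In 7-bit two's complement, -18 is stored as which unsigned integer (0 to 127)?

18 in 7 bits: 0010010
Invert: 1101101
Add 1:  1101110 = 110
(Check: 2^7 - 18 = 128 - 18 = 110.)

110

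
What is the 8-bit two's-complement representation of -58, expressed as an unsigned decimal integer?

198

58 in 8 bits: 00111010
Invert: 11000101
Add 1:  11000110 = 198
(Check: 2^8 - 58 = 256 - 58 = 198.)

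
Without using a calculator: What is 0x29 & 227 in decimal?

0x29 = 00101001
227 = 11100011
AND → 00100001 = 33

33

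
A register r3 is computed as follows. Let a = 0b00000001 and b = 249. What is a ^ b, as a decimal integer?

a = 00000001
249 = 11111001
XOR → 11111000 = 248

248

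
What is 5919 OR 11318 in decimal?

16191

5919 = 01011100011111
11318 = 10110000110110
 OR → 11111100111111 = 16191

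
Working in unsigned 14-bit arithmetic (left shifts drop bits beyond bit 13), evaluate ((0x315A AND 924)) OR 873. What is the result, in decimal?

0x315A = 11000101011010
924 = 00001110011100
→ AND → 00000100011000 = 280
873 = 00001101101001
→ OR → 00001101111001 = 889

889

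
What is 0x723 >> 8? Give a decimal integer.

7

0x723 = 11100100011
shift right by 8 → 00000000111 = 7
(equivalently, floor(1827 / 256))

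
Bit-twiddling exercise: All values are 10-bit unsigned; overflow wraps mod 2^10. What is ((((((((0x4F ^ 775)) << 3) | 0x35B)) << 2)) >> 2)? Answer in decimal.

91

0x4F = 0001001111
775 = 1100000111
→ ^ → 1101001000 = 840
→ << 3 (mod 2^10) → 1001000000 = 576
0x35B = 1101011011
→ | → 1101011011 = 859
→ << 2 (mod 2^10) → 0101101100 = 364
→ >> 2 → 0001011011 = 91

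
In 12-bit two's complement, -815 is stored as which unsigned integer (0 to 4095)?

815 in 12 bits: 001100101111
Invert: 110011010000
Add 1:  110011010001 = 3281
(Check: 2^12 - 815 = 4096 - 815 = 3281.)

3281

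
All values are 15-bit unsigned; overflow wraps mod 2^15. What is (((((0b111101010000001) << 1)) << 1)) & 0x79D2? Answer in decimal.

0b111101010000001 = 111101010000001
→ << 1 (mod 2^15) → 111010100000010 = 29954
→ << 1 (mod 2^15) → 110101000000100 = 27140
0x79D2 = 111100111010010
→ & → 110100000000000 = 26624

26624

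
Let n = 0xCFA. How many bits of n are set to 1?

0xCFA = 110011111010
Count the 1s: 1 + 1 + 1 + 1 + 1 + 1 + 1 + 1 = 8

8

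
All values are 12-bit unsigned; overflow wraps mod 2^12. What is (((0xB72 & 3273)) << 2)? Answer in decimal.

0xB72 = 101101110010
3273 = 110011001001
→ & → 100001000000 = 2112
→ << 2 (mod 2^12) → 000100000000 = 256

256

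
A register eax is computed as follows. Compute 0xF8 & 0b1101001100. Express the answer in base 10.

72

0xF8 = 0011111000
b = 1101001100
AND → 0001001000 = 72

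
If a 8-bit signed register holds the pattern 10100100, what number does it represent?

-92

pattern = 10100100 (MSB is 1 ⇒ negative)
Invert: 01011011, add 1 → 01011100 = 92, so the value is -92.
(Equivalently: 164 - 2^8 = 164 - 256 = -92.)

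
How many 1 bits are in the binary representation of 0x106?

3

0x106 = 100000110
Count the 1s: 1 + 1 + 1 = 3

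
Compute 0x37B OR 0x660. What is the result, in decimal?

0x37B = 01101111011
0x660 = 11001100000
 OR → 11101111011 = 1915

1915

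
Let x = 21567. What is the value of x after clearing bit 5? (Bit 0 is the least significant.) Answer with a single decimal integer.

21535

x = 101010000111111
bit 5 is currently 1; clear it via x & ~(1 << 5) = x & ~32
→ 101010000011111 = 21535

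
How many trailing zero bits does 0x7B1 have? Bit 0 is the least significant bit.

0

0x7B1 = 11110110001
Trailing zeros: 0, so the lowest set bit is bit 0 (value 1).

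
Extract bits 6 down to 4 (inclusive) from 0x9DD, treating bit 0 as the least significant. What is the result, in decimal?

v = 0100111011101
Shift right by 4: 010011101
Mask low 3 bits: 101 = 5

5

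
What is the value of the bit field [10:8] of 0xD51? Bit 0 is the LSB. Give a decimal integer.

5

v = 110101010001
Shift right by 8: 1101
Mask low 3 bits: 101 = 5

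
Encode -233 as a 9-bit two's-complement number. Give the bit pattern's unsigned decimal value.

279

233 in 9 bits: 011101001
Invert: 100010110
Add 1:  100010111 = 279
(Check: 2^9 - 233 = 512 - 233 = 279.)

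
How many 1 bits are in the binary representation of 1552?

1552 = 11000010000
Count the 1s: 1 + 1 + 1 = 3

3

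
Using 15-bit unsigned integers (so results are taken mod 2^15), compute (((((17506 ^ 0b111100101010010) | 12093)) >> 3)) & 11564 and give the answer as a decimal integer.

1316

17506 = 100010001100010
0b111100101010010 = 111100101010010
→ ^ → 011110100110000 = 15664
12093 = 010111100111101
→ | → 011111100111101 = 16189
→ >> 3 → 000011111100111 = 2023
11564 = 010110100101100
→ & → 000010100100100 = 1316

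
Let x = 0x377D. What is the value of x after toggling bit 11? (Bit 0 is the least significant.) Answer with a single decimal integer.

x = 11011101111101
bit 11 is currently 0; toggle it via x ^ (1 << 11) = x ^ 2048
→ 11111101111101 = 16253

16253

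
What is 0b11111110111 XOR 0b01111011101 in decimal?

1066

a = 11111110111
b = 01111011101
XOR → 10000101010 = 1066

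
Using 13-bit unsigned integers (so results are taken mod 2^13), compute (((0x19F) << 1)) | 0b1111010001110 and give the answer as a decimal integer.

0x19F = 0000110011111
→ << 1 (mod 2^13) → 0001100111110 = 830
0b1111010001110 = 1111010001110
→ | → 1111110111110 = 8126

8126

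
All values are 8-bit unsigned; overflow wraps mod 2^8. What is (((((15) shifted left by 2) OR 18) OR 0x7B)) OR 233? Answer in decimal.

15 = 00001111
→ shifted left by 2 (mod 2^8) → 00111100 = 60
18 = 00010010
→ OR → 00111110 = 62
0x7B = 01111011
→ OR → 01111111 = 127
233 = 11101001
→ OR → 11111111 = 255

255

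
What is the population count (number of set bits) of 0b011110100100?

6

n = 11110100100
Count the 1s: 1 + 1 + 1 + 1 + 1 + 1 = 6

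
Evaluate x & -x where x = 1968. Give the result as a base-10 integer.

16

x = 11110110000 = 1968
-x (two's complement) = …00001010000
AND   = 00000010000 = 16
(x & -x isolates the lowest set bit of x.)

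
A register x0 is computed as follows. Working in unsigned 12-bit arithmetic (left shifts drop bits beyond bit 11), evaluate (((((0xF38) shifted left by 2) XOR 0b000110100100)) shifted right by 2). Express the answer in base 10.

849

0xF38 = 111100111000
→ shifted left by 2 (mod 2^12) → 110011100000 = 3296
0b000110100100 = 000110100100
→ XOR → 110101000100 = 3396
→ shifted right by 2 → 001101010001 = 849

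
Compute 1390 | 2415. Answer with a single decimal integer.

3439

1390 = 010101101110
2415 = 100101101111
 OR → 110101101111 = 3439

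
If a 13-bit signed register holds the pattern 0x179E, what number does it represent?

pattern = 1011110011110 (MSB is 1 ⇒ negative)
Invert: 0100001100001, add 1 → 0100001100010 = 2146, so the value is -2146.
(Equivalently: 6046 - 2^13 = 6046 - 8192 = -2146.)

-2146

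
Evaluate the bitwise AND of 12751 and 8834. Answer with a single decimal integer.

12751 = 11000111001111
8834 = 10001010000010
AND → 10000010000010 = 8322

8322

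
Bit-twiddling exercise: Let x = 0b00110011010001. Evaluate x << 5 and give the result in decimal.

104992

x = 00000110011010001
shift left by 5 → 11001101000100000 = 104992
(equivalently, 3281 × 2^5 = 3281 × 32)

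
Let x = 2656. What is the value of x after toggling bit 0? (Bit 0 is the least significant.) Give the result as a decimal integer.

2657

x = 00101001100000
bit 0 is currently 0; toggle it via x ^ (1 << 0) = x ^ 1
→ 00101001100001 = 2657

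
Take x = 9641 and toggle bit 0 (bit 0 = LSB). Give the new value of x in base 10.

9640

x = 10010110101001
bit 0 is currently 1; toggle it via x ^ (1 << 0) = x ^ 1
→ 10010110101000 = 9640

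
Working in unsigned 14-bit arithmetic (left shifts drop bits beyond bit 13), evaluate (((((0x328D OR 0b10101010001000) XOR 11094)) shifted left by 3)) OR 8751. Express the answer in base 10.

12031

0x328D = 11001010001101
0b10101010001000 = 10101010001000
→ OR → 11101010001101 = 14989
11094 = 10101101010110
→ XOR → 01000111011011 = 4571
→ shifted left by 3 (mod 2^14) → 00111011011000 = 3800
8751 = 10001000101111
→ OR → 10111011111111 = 12031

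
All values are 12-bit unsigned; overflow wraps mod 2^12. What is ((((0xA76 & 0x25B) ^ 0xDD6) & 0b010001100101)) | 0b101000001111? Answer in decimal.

0xA76 = 101001110110
0x25B = 001001011011
→ & → 001001010010 = 594
0xDD6 = 110111010110
→ ^ → 111110000100 = 3972
0b010001100101 = 010001100101
→ & → 010000000100 = 1028
0b101000001111 = 101000001111
→ | → 111000001111 = 3599

3599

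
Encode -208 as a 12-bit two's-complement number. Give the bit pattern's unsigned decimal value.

208 in 12 bits: 000011010000
Invert: 111100101111
Add 1:  111100110000 = 3888
(Check: 2^12 - 208 = 4096 - 208 = 3888.)

3888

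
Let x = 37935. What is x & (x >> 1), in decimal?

x = 1001010000101111 = 37935
x>>1 = 0100101000010111
AND  = 0000000000000111 = 7
(x & (x >> 1) has a 1 wherever x has two consecutive 1 bits.)

7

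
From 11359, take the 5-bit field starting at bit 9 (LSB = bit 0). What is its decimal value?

v = 010110001011111
Shift right by 9: 010110
Mask low 5 bits: 10110 = 22

22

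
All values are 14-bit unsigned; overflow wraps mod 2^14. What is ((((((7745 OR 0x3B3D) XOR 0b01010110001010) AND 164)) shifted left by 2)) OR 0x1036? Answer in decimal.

4790

7745 = 01111001000001
0x3B3D = 11101100111101
→ OR → 11111101111101 = 16253
0b01010110001010 = 01010110001010
→ XOR → 10101011110111 = 10999
164 = 00000010100100
→ AND → 00000010100100 = 164
→ shifted left by 2 (mod 2^14) → 00001010010000 = 656
0x1036 = 01000000110110
→ OR → 01001010110110 = 4790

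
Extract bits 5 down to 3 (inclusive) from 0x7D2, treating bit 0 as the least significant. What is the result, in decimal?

v = 011111010010
Shift right by 3: 011111010
Mask low 3 bits: 010 = 2

2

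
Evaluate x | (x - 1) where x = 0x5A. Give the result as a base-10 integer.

91

x = 1011010 = 90
x - 1 = 1011001
OR    = 1011011 = 91
(x | (x - 1) sets all bits below the lowest set bit.)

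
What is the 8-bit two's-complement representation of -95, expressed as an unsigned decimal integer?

161

95 in 8 bits: 01011111
Invert: 10100000
Add 1:  10100001 = 161
(Check: 2^8 - 95 = 256 - 95 = 161.)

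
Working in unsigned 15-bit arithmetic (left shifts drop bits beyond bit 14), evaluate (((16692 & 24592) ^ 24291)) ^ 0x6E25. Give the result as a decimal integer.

28886

16692 = 100000100110100
24592 = 110000000010000
→ & → 100000000010000 = 16400
24291 = 101111011100011
→ ^ → 001111011110011 = 7923
0x6E25 = 110111000100101
→ ^ → 111000011010110 = 28886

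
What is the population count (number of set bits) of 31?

5

31 = 11111
Count the 1s: 1 + 1 + 1 + 1 + 1 = 5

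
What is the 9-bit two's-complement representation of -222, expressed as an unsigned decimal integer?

290

222 in 9 bits: 011011110
Invert: 100100001
Add 1:  100100010 = 290
(Check: 2^9 - 222 = 512 - 222 = 290.)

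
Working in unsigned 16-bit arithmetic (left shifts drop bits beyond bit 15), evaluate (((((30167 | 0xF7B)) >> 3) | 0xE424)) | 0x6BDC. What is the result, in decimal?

30167 = 0111010111010111
0xF7B = 0000111101111011
→ | → 0111111111111111 = 32767
→ >> 3 → 0000111111111111 = 4095
0xE424 = 1110010000100100
→ | → 1110111111111111 = 61439
0x6BDC = 0110101111011100
→ | → 1110111111111111 = 61439

61439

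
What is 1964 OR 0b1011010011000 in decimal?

1964 = 0011110101100
b = 1011010011000
 OR → 1011110111100 = 6076

6076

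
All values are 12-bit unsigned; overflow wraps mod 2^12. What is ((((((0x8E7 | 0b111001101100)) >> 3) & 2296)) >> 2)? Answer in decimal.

54

0x8E7 = 100011100111
0b111001101100 = 111001101100
→ | → 111011101111 = 3823
→ >> 3 → 000111011101 = 477
2296 = 100011111000
→ & → 000011011000 = 216
→ >> 2 → 000000110110 = 54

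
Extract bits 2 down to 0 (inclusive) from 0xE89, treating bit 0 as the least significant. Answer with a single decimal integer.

v = 0111010001001
Shift right by 0: 0111010001001
Mask low 3 bits: 001 = 1

1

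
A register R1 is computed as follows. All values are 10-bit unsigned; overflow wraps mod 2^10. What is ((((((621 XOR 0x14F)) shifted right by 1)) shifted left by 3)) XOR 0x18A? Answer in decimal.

621 = 1001101101
0x14F = 0101001111
→ XOR → 1100100010 = 802
→ shifted right by 1 → 0110010001 = 401
→ shifted left by 3 (mod 2^10) → 0010001000 = 136
0x18A = 0110001010
→ XOR → 0100000010 = 258

258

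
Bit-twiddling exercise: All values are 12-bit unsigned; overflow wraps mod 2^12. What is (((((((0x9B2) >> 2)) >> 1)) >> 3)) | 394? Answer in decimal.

0x9B2 = 100110110010
→ >> 2 → 001001101100 = 620
→ >> 1 → 000100110110 = 310
→ >> 3 → 000000100110 = 38
394 = 000110001010
→ | → 000110101110 = 430

430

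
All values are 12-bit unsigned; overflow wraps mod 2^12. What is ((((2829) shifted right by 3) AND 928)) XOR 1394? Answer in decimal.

2829 = 101100001101
→ shifted right by 3 → 000101100001 = 353
928 = 001110100000
→ AND → 000100100000 = 288
1394 = 010101110010
→ XOR → 010001010010 = 1106

1106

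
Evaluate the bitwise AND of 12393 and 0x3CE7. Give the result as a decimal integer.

12393 = 11000001101001
0x3CE7 = 11110011100111
AND → 11000001100001 = 12385

12385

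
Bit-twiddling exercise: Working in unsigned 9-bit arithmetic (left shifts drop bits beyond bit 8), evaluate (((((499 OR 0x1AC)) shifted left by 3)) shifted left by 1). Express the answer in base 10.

496

499 = 111110011
0x1AC = 110101100
→ OR → 111111111 = 511
→ shifted left by 3 (mod 2^9) → 111111000 = 504
→ shifted left by 1 (mod 2^9) → 111110000 = 496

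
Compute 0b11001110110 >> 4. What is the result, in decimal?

103

x = 11001110110
shift right by 4 → 00001100111 = 103
(equivalently, floor(1654 / 16))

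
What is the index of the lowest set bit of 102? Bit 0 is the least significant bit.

102 = 1100110
Trailing zeros: 1, so the lowest set bit is bit 1 (value 2).

1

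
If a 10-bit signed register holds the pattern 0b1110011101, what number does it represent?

-99

pattern = 1110011101 (MSB is 1 ⇒ negative)
Invert: 0001100010, add 1 → 0001100011 = 99, so the value is -99.
(Equivalently: 925 - 2^10 = 925 - 1024 = -99.)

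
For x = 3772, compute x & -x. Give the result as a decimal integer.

4

x = 111010111100 = 3772
-x (two's complement) = …000101000100
AND   = 000000000100 = 4
(x & -x isolates the lowest set bit of x.)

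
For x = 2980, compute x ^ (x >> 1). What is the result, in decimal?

3702

x = 101110100100 = 2980
x>>1 = 010111010010
XOR  = 111001110110 = 3702
(x ^ (x >> 1) gives the standard binary-reflected Gray code of x.)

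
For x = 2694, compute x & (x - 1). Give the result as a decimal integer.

2692

x = 101010000110 = 2694
x - 1 = 101010000101
AND   = 101010000100 = 2692
(x & (x - 1) clears the lowest set bit of x.)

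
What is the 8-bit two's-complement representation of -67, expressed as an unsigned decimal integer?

189

67 in 8 bits: 01000011
Invert: 10111100
Add 1:  10111101 = 189
(Check: 2^8 - 67 = 256 - 67 = 189.)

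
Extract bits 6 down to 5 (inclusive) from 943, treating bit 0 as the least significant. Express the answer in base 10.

v = 00001110101111
Shift right by 5: 000011101
Mask low 2 bits: 01 = 1

1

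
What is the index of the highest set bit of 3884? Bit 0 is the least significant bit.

11

3884 = 111100101100
The topmost 1 is at position 11 (since 2^11 = 2048 ≤ 3884 < 4096).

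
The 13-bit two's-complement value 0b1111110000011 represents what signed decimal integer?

-125

pattern = 1111110000011 (MSB is 1 ⇒ negative)
Invert: 0000001111100, add 1 → 0000001111101 = 125, so the value is -125.
(Equivalently: 8067 - 2^13 = 8067 - 8192 = -125.)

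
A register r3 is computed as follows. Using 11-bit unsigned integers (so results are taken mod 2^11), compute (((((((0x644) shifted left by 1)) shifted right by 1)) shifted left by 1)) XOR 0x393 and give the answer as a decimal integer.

0x644 = 11001000100
→ shifted left by 1 (mod 2^11) → 10010001000 = 1160
→ shifted right by 1 → 01001000100 = 580
→ shifted left by 1 (mod 2^11) → 10010001000 = 1160
0x393 = 01110010011
→ XOR → 11100011011 = 1819

1819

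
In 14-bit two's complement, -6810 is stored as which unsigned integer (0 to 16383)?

9574

6810 in 14 bits: 01101010011010
Invert: 10010101100101
Add 1:  10010101100110 = 9574
(Check: 2^14 - 6810 = 16384 - 6810 = 9574.)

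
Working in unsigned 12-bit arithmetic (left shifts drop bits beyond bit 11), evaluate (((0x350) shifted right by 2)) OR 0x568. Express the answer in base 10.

1532

0x350 = 001101010000
→ shifted right by 2 → 000011010100 = 212
0x568 = 010101101000
→ OR → 010111111100 = 1532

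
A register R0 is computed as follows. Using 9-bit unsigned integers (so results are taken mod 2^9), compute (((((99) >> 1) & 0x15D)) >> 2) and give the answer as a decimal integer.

99 = 001100011
→ >> 1 → 000110001 = 49
0x15D = 101011101
→ & → 000010001 = 17
→ >> 2 → 000000100 = 4

4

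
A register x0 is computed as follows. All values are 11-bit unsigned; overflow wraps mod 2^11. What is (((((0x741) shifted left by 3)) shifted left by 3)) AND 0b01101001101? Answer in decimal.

0x741 = 11101000001
→ shifted left by 3 (mod 2^11) → 01000001000 = 520
→ shifted left by 3 (mod 2^11) → 00001000000 = 64
0b01101001101 = 01101001101
→ AND → 00001000000 = 64

64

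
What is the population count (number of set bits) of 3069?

3069 = 101111111101
Count the 1s: 1 + 1 + 1 + 1 + 1 + 1 + 1 + 1 + 1 + 1 = 10

10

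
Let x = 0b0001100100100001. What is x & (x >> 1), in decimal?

x = 1100100100001 = 6433
x>>1 = 0110010010000
AND  = 0100000000000 = 2048
(x & (x >> 1) has a 1 wherever x has two consecutive 1 bits.)

2048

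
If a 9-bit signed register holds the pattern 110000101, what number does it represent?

pattern = 110000101 (MSB is 1 ⇒ negative)
Invert: 001111010, add 1 → 001111011 = 123, so the value is -123.
(Equivalently: 389 - 2^9 = 389 - 512 = -123.)

-123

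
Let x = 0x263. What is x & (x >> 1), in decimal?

33

x = 1001100011 = 611
x>>1 = 0100110001
AND  = 0000100001 = 33
(x & (x >> 1) has a 1 wherever x has two consecutive 1 bits.)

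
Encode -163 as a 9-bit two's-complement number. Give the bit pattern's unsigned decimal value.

349

163 in 9 bits: 010100011
Invert: 101011100
Add 1:  101011101 = 349
(Check: 2^9 - 163 = 512 - 163 = 349.)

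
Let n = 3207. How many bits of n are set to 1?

3207 = 110010000111
Count the 1s: 1 + 1 + 1 + 1 + 1 + 1 = 6

6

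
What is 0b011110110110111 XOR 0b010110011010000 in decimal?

4455

a = 11110110110111
b = 10110011010000
XOR → 01000101100111 = 4455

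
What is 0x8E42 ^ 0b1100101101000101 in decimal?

0x8E42 = 1000111001000010
b = 1100101101000101
XOR → 0100010100000111 = 17671

17671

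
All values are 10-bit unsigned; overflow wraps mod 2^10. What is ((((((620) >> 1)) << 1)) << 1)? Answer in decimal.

620 = 1001101100
→ >> 1 → 0100110110 = 310
→ << 1 (mod 2^10) → 1001101100 = 620
→ << 1 (mod 2^10) → 0011011000 = 216

216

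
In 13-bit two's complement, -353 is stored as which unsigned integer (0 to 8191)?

353 in 13 bits: 0000101100001
Invert: 1111010011110
Add 1:  1111010011111 = 7839
(Check: 2^13 - 353 = 8192 - 353 = 7839.)

7839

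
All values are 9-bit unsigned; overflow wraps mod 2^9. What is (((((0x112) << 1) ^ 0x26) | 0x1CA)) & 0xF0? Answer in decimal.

0x112 = 100010010
→ << 1 (mod 2^9) → 000100100 = 36
0x26 = 000100110
→ ^ → 000000010 = 2
0x1CA = 111001010
→ | → 111001010 = 458
0xF0 = 011110000
→ & → 011000000 = 192

192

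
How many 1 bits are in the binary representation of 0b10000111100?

n = 10000111100
Count the 1s: 1 + 1 + 1 + 1 + 1 = 5

5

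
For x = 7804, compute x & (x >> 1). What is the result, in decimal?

x = 1111001111100 = 7804
x>>1 = 0111100111110
AND  = 0111000111100 = 3644
(x & (x >> 1) has a 1 wherever x has two consecutive 1 bits.)

3644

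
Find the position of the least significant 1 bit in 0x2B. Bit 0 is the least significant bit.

0x2B = 101011
Trailing zeros: 0, so the lowest set bit is bit 0 (value 1).

0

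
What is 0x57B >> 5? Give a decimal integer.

43

0x57B = 10101111011
shift right by 5 → 00000101011 = 43
(equivalently, floor(1403 / 32))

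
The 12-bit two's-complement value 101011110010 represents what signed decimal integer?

pattern = 101011110010 (MSB is 1 ⇒ negative)
Invert: 010100001101, add 1 → 010100001110 = 1294, so the value is -1294.
(Equivalently: 2802 - 2^12 = 2802 - 4096 = -1294.)

-1294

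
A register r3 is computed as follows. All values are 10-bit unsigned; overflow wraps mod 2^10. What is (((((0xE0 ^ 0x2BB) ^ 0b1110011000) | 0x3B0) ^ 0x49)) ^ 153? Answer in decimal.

0xE0 = 0011100000
0x2BB = 1010111011
→ ^ → 1001011011 = 603
0b1110011000 = 1110011000
→ ^ → 0111000011 = 451
0x3B0 = 1110110000
→ | → 1111110011 = 1011
0x49 = 0001001001
→ ^ → 1110111010 = 954
153 = 0010011001
→ ^ → 1100100011 = 803

803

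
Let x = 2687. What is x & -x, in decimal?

1

x = 101001111111 = 2687
-x (two's complement) = …010110000001
AND   = 000000000001 = 1
(x & -x isolates the lowest set bit of x.)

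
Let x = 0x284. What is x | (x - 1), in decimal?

x = 1010000100 = 644
x - 1 = 1010000011
OR    = 1010000111 = 647
(x | (x - 1) sets all bits below the lowest set bit.)

647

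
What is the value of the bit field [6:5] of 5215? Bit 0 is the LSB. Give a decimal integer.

2

v = 1010001011111
Shift right by 5: 10100010
Mask low 2 bits: 10 = 2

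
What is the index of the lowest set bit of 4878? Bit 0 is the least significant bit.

4878 = 1001100001110
Trailing zeros: 1, so the lowest set bit is bit 1 (value 2).

1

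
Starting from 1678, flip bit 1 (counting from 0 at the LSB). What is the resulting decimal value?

1676

x = 0011010001110
bit 1 is currently 1; toggle it via x ^ (1 << 1) = x ^ 2
→ 0011010001100 = 1676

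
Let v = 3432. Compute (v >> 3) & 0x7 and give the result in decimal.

v = 110101101000
Shift right by 3: 110101101
Mask low 3 bits: 101 = 5

5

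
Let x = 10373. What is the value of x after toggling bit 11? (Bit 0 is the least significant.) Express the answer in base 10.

x = 10100010000101
bit 11 is currently 1; toggle it via x ^ (1 << 11) = x ^ 2048
→ 10000010000101 = 8325

8325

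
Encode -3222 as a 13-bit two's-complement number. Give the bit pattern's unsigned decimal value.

3222 in 13 bits: 0110010010110
Invert: 1001101101001
Add 1:  1001101101010 = 4970
(Check: 2^13 - 3222 = 8192 - 3222 = 4970.)

4970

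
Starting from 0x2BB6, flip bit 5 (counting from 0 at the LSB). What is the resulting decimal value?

x = 10101110110110
bit 5 is currently 1; toggle it via x ^ (1 << 5) = x ^ 32
→ 10101110010110 = 11158

11158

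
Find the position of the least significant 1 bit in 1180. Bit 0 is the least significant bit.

1180 = 10010011100
Trailing zeros: 2, so the lowest set bit is bit 2 (value 4).

2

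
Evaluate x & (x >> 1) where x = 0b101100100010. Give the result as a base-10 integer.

x = 101100100010 = 2850
x>>1 = 010110010001
AND  = 000100000000 = 256
(x & (x >> 1) has a 1 wherever x has two consecutive 1 bits.)

256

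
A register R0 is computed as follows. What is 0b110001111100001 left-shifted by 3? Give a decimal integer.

x = 000110001111100001
shift left by 3 → 110001111100001000 = 204552
(equivalently, 25569 × 2^3 = 25569 × 8)

204552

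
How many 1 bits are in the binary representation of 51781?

51781 = 1100101001000101
Count the 1s: 1 + 1 + 1 + 1 + 1 + 1 + 1 = 7

7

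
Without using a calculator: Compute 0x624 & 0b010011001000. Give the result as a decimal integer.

0x624 = 11000100100
b = 10011001000
AND → 10000000000 = 1024

1024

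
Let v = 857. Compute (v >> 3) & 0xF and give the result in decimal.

11

v = 1101011001
Shift right by 3: 1101011
Mask low 4 bits: 1011 = 11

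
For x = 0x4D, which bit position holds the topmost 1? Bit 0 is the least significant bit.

0x4D = 1001101
The topmost 1 is at position 6 (since 2^6 = 64 ≤ 77 < 128).

6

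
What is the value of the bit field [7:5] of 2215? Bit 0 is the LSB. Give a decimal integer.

v = 0100010100111
Shift right by 5: 01000101
Mask low 3 bits: 101 = 5

5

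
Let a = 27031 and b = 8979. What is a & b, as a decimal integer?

8467

27031 = 110100110010111
8979 = 010001100010011
AND → 010000100010011 = 8467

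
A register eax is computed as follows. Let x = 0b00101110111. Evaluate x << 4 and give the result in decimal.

x = 0000101110111
shift left by 4 → 1011101110000 = 6000
(equivalently, 375 × 2^4 = 375 × 16)

6000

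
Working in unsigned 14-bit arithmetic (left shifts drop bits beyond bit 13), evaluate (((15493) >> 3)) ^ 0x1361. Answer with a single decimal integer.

15493 = 11110010000101
→ >> 3 → 00011110010000 = 1936
0x1361 = 01001101100001
→ ^ → 01010011110001 = 5361

5361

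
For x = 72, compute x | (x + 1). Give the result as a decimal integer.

x = 1001000 = 72
x + 1 = 1001001
OR    = 1001001 = 73
(x | (x + 1) sets the lowest cleared bit.)

73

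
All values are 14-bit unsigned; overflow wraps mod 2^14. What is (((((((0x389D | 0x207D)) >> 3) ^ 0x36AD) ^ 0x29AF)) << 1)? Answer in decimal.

12346

0x389D = 11100010011101
0x207D = 10000001111101
→ | → 11100011111101 = 14589
→ >> 3 → 00011100011111 = 1823
0x36AD = 11011010101101
→ ^ → 11000110110010 = 12722
0x29AF = 10100110101111
→ ^ → 01100000011101 = 6173
→ << 1 (mod 2^14) → 11000000111010 = 12346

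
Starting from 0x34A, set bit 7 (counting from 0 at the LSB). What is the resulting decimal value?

970

x = 001101001010
bit 7 is currently 0; set it via x | (1 << 7) = x | 128
→ 001111001010 = 970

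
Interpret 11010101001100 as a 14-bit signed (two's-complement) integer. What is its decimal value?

-2740

pattern = 11010101001100 (MSB is 1 ⇒ negative)
Invert: 00101010110011, add 1 → 00101010110100 = 2740, so the value is -2740.
(Equivalently: 13644 - 2^14 = 13644 - 16384 = -2740.)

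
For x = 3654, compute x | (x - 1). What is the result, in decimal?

3655

x = 111001000110 = 3654
x - 1 = 111001000101
OR    = 111001000111 = 3655
(x | (x - 1) sets all bits below the lowest set bit.)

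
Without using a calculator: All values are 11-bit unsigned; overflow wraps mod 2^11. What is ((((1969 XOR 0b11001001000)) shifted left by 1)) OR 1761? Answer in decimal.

1969 = 11110110001
0b11001001000 = 11001001000
→ XOR → 00111111001 = 505
→ shifted left by 1 (mod 2^11) → 01111110010 = 1010
1761 = 11011100001
→ OR → 11111110011 = 2035

2035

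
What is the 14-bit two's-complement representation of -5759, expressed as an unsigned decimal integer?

10625

5759 in 14 bits: 01011001111111
Invert: 10100110000000
Add 1:  10100110000001 = 10625
(Check: 2^14 - 5759 = 16384 - 5759 = 10625.)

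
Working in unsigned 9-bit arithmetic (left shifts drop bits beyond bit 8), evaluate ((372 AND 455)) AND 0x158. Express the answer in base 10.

320

372 = 101110100
455 = 111000111
→ AND → 101000100 = 324
0x158 = 101011000
→ AND → 101000000 = 320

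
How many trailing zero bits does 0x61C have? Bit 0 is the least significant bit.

2

0x61C = 11000011100
Trailing zeros: 2, so the lowest set bit is bit 2 (value 4).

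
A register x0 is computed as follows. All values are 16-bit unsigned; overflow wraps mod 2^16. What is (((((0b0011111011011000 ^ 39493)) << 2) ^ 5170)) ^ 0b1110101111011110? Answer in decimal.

0b0011111011011000 = 0011111011011000
39493 = 1001101001000101
→ ^ → 1010010010011101 = 42141
→ << 2 (mod 2^16) → 1001001001110100 = 37492
5170 = 0001010000110010
→ ^ → 1000011001000110 = 34374
0b1110101111011110 = 1110101111011110
→ ^ → 0110110110011000 = 28056

28056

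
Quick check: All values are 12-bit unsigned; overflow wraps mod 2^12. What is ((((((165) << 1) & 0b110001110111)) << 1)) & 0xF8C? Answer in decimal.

165 = 000010100101
→ << 1 (mod 2^12) → 000101001010 = 330
0b110001110111 = 110001110111
→ & → 000001000010 = 66
→ << 1 (mod 2^12) → 000010000100 = 132
0xF8C = 111110001100
→ & → 000010000100 = 132

132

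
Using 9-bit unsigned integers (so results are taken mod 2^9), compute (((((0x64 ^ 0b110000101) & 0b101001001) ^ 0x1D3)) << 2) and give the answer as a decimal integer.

0x64 = 001100100
0b110000101 = 110000101
→ ^ → 111100001 = 481
0b101001001 = 101001001
→ & → 101000001 = 321
0x1D3 = 111010011
→ ^ → 010010010 = 146
→ << 2 (mod 2^9) → 001001000 = 72

72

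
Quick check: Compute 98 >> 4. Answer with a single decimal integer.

6

98 = 1100010
shift right by 4 → 0000110 = 6
(equivalently, floor(98 / 16))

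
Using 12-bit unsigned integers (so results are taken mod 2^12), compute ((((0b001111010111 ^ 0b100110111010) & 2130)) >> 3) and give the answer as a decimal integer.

264

0b001111010111 = 001111010111
0b100110111010 = 100110111010
→ ^ → 101001101101 = 2669
2130 = 100001010010
→ & → 100001000000 = 2112
→ >> 3 → 000100001000 = 264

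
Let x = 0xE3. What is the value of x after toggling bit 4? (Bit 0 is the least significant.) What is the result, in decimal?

x = 0011100011
bit 4 is currently 0; toggle it via x ^ (1 << 4) = x ^ 16
→ 0011110011 = 243

243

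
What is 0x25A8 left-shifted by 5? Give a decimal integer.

0x25A8 = 0000010010110101000
shift left by 5 → 1001011010100000000 = 308480
(equivalently, 9640 × 2^5 = 9640 × 32)

308480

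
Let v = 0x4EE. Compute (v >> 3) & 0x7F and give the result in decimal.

29

v = 10011101110
Shift right by 3: 10011101
Mask low 7 bits: 0011101 = 29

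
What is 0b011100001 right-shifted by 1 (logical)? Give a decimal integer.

x = 11100001
shift right by 1 → 01110000 = 112
(equivalently, floor(225 / 2))

112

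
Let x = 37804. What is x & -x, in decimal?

4

x = 1001001110101100 = 37804
-x (two's complement) = …0110110001010100
AND   = 0000000000000100 = 4
(x & -x isolates the lowest set bit of x.)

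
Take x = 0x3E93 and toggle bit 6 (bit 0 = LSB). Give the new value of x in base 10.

x = 011111010010011
bit 6 is currently 0; toggle it via x ^ (1 << 6) = x ^ 64
→ 011111011010011 = 16083

16083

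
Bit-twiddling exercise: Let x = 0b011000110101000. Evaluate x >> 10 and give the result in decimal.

x = 11000110101000
shift right by 10 → 00000000001100 = 12
(equivalently, floor(12712 / 1024))

12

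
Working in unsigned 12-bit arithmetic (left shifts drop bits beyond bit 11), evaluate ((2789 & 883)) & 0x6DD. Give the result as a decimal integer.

2789 = 101011100101
883 = 001101110011
→ & → 001001100001 = 609
0x6DD = 011011011101
→ & → 001001000001 = 577

577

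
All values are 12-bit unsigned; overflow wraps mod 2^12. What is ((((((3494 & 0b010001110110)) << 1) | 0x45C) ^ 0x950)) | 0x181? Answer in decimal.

1421

3494 = 110110100110
0b010001110110 = 010001110110
→ & → 010000100110 = 1062
→ << 1 (mod 2^12) → 100001001100 = 2124
0x45C = 010001011100
→ | → 110001011100 = 3164
0x950 = 100101010000
→ ^ → 010100001100 = 1292
0x181 = 000110000001
→ | → 010110001101 = 1421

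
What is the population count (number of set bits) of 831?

831 = 1100111111
Count the 1s: 1 + 1 + 1 + 1 + 1 + 1 + 1 + 1 = 8

8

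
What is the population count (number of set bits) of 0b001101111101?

8

n = 1101111101
Count the 1s: 1 + 1 + 1 + 1 + 1 + 1 + 1 + 1 = 8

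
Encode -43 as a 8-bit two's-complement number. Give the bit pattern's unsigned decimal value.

213

43 in 8 bits: 00101011
Invert: 11010100
Add 1:  11010101 = 213
(Check: 2^8 - 43 = 256 - 43 = 213.)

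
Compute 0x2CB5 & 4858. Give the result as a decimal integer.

176

0x2CB5 = 10110010110101
4858 = 01001011111010
AND → 00000010110000 = 176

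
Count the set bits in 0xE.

0xE = 1110
Count the 1s: 1 + 1 + 1 = 3

3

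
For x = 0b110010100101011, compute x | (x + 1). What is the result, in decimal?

x = 110010100101011 = 25899
x + 1 = 110010100101100
OR    = 110010100101111 = 25903
(x | (x + 1) sets the lowest cleared bit.)

25903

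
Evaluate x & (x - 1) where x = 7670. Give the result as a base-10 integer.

7668

x = 1110111110110 = 7670
x - 1 = 1110111110101
AND   = 1110111110100 = 7668
(x & (x - 1) clears the lowest set bit of x.)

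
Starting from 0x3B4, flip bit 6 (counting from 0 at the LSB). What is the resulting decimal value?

x = 1110110100
bit 6 is currently 0; toggle it via x ^ (1 << 6) = x ^ 64
→ 1111110100 = 1012

1012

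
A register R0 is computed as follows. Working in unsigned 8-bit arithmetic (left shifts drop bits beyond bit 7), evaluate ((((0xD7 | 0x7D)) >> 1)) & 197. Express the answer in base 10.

0xD7 = 11010111
0x7D = 01111101
→ | → 11111111 = 255
→ >> 1 → 01111111 = 127
197 = 11000101
→ & → 01000101 = 69

69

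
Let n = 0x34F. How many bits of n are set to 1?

7

0x34F = 1101001111
Count the 1s: 1 + 1 + 1 + 1 + 1 + 1 + 1 = 7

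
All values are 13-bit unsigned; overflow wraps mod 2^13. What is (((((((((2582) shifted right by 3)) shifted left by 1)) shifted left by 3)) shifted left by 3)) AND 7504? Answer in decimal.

256

2582 = 0101000010110
→ shifted right by 3 → 0000101000010 = 322
→ shifted left by 1 (mod 2^13) → 0001010000100 = 644
→ shifted left by 3 (mod 2^13) → 1010000100000 = 5152
→ shifted left by 3 (mod 2^13) → 0000100000000 = 256
7504 = 1110101010000
→ AND → 0000100000000 = 256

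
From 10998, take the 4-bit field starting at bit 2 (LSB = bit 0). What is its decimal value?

v = 10101011110110
Shift right by 2: 101010111101
Mask low 4 bits: 1101 = 13

13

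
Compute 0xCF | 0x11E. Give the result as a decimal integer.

0xCF = 011001111
0x11E = 100011110
 OR → 111011111 = 479

479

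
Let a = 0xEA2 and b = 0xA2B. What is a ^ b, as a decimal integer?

0xEA2 = 111010100010
0xA2B = 101000101011
XOR → 010010001001 = 1161

1161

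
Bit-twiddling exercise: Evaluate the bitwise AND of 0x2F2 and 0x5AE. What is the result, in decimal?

162

0x2F2 = 01011110010
0x5AE = 10110101110
AND → 00010100010 = 162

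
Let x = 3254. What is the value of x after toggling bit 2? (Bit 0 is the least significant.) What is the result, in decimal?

x = 110010110110
bit 2 is currently 1; toggle it via x ^ (1 << 2) = x ^ 4
→ 110010110010 = 3250

3250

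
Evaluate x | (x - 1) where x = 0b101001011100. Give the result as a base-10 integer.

x = 101001011100 = 2652
x - 1 = 101001011011
OR    = 101001011111 = 2655
(x | (x - 1) sets all bits below the lowest set bit.)

2655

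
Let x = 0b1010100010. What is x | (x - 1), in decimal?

675

x = 1010100010 = 674
x - 1 = 1010100001
OR    = 1010100011 = 675
(x | (x - 1) sets all bits below the lowest set bit.)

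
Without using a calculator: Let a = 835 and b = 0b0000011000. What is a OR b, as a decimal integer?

835 = 1101000011
b = 0000011000
 OR → 1101011011 = 859

859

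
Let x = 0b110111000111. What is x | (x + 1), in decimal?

x = 110111000111 = 3527
x + 1 = 110111001000
OR    = 110111001111 = 3535
(x | (x + 1) sets the lowest cleared bit.)

3535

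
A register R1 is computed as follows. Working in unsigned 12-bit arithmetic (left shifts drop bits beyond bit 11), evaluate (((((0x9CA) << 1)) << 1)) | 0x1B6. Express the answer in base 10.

0x9CA = 100111001010
→ << 1 (mod 2^12) → 001110010100 = 916
→ << 1 (mod 2^12) → 011100101000 = 1832
0x1B6 = 000110110110
→ | → 011110111110 = 1982

1982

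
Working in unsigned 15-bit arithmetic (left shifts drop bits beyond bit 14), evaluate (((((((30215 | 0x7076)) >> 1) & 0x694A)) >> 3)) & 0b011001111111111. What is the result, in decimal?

30215 = 111011000000111
0x7076 = 111000001110110
→ | → 111011001110111 = 30327
→ >> 1 → 011101100111011 = 15163
0x694A = 110100101001010
→ & → 010100100001010 = 10506
→ >> 3 → 000010100100001 = 1313
0b011001111111111 = 011001111111111
→ & → 000000100100001 = 289

289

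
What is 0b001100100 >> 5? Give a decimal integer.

3

x = 1100100
shift right by 5 → 0000011 = 3
(equivalently, floor(100 / 32))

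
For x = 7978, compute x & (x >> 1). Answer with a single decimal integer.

x = 1111100101010 = 7978
x>>1 = 0111110010101
AND  = 0111100000000 = 3840
(x & (x >> 1) has a 1 wherever x has two consecutive 1 bits.)

3840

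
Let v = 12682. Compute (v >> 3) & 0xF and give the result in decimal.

1

v = 11000110001010
Shift right by 3: 11000110001
Mask low 4 bits: 0001 = 1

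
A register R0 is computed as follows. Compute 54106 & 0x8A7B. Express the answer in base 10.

33370

54106 = 1101001101011010
0x8A7B = 1000101001111011
AND → 1000001001011010 = 33370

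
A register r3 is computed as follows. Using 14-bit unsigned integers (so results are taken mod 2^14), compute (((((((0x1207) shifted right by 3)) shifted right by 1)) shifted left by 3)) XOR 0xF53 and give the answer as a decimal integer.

1619

0x1207 = 01001000000111
→ shifted right by 3 → 00001001000000 = 576
→ shifted right by 1 → 00000100100000 = 288
→ shifted left by 3 (mod 2^14) → 00100100000000 = 2304
0xF53 = 00111101010011
→ XOR → 00011001010011 = 1619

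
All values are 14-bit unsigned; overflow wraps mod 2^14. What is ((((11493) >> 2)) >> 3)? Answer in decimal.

359

11493 = 10110011100101
→ >> 2 → 00101100111001 = 2873
→ >> 3 → 00000101100111 = 359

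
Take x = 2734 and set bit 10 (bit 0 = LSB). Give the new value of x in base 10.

x = 101010101110
bit 10 is currently 0; set it via x | (1 << 10) = x | 1024
→ 111010101110 = 3758

3758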